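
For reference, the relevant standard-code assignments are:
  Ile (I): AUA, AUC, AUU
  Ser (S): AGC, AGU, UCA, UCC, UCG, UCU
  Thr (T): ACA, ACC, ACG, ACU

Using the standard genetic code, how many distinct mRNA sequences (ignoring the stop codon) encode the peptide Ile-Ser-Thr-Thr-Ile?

Ile: 3 codons.
Ser: 6 codons.
Thr: 4 codons.
Thr: 4 codons.
Ile: 3 codons.
3 × 6 × 4 × 4 × 3 = 864.

864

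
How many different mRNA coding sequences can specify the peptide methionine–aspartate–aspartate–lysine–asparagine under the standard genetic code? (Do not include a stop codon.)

Met: 1 codon.
Asp: 2 codons.
Asp: 2 codons.
Lys: 2 codons.
Asn: 2 codons.
1 × 2 × 2 × 2 × 2 = 16.

16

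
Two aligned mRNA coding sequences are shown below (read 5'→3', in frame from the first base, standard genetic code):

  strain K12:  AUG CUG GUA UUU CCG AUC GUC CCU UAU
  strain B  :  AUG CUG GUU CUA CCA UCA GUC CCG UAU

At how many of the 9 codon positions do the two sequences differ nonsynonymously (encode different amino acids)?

Codon 1: AUG Met / AUG Met — identical.
Codon 2: CUG Leu / CUG Leu — identical.
Codon 3: GUA Val / GUU Val — synonymous.
Codon 4: UUU Phe / CUA Leu — nonsynonymous.
Codon 5: CCG Pro / CCA Pro — synonymous.
Codon 6: AUC Ile / UCA Ser — nonsynonymous.
Codon 7: GUC Val / GUC Val — identical.
Codon 8: CCU Pro / CCG Pro — synonymous.
Codon 9: UAU Tyr / UAU Tyr — identical.
Nonsynonymous differences: 2.

2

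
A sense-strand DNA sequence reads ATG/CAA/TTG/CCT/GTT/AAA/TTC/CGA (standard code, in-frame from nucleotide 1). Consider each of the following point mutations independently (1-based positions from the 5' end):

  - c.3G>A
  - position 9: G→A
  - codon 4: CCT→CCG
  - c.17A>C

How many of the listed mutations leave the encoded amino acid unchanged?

Codon 1: ATG (Met) → ATA (Ile) — missense.
Codon 3: TTG (Leu) → TTA (Leu) — synonymous.
Codon 4: CCT (Pro) → CCG (Pro) — synonymous.
Codon 6: AAA (Lys) → ACA (Thr) — missense.
Synonymous: 2 of 4.

2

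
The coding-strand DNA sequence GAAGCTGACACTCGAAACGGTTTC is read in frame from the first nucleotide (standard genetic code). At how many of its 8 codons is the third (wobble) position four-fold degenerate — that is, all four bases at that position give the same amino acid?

Codon 1 GAA (Glu): third position 2-fold.
Codon 2 GCT (Ala): third position 4-fold.
Codon 3 GAC (Asp): third position 2-fold.
Codon 4 ACT (Thr): third position 4-fold.
Codon 5 CGA (Arg): third position 4-fold.
Codon 6 AAC (Asn): third position 2-fold.
Codon 7 GGT (Gly): third position 4-fold.
Codon 8 TTC (Phe): third position 2-fold.
Four-fold degenerate third positions: 4.

4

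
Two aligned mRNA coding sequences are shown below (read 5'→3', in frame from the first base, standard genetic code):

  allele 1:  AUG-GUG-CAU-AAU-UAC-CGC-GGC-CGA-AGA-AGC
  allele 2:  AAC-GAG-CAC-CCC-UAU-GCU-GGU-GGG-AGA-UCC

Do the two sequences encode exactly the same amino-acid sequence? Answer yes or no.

Codon 1: AUG Met / AAC Asn — nonsynonymous.
Codon 2: GUG Val / GAG Glu — nonsynonymous.
Codon 3: CAU His / CAC His — synonymous.
Codon 4: AAU Asn / CCC Pro — nonsynonymous.
Codon 5: UAC Tyr / UAU Tyr — synonymous.
Codon 6: CGC Arg / GCU Ala — nonsynonymous.
Codon 7: GGC Gly / GGU Gly — synonymous.
Codon 8: CGA Arg / GGG Gly — nonsynonymous.
Codon 9: AGA Arg / AGA Arg — identical.
Codon 10: AGC Ser / UCC Ser — synonymous.
Nonsynonymous differences: 5 → different protein.

no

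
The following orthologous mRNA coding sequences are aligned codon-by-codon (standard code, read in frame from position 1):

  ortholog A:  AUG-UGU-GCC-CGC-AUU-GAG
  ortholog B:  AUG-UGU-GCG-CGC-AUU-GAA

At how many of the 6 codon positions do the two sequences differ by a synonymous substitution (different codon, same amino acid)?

2

Codon 1: AUG Met / AUG Met — identical.
Codon 2: UGU Cys / UGU Cys — identical.
Codon 3: GCC Ala / GCG Ala — synonymous.
Codon 4: CGC Arg / CGC Arg — identical.
Codon 5: AUU Ile / AUU Ile — identical.
Codon 6: GAG Glu / GAA Glu — synonymous.
Synonymous differences: 2.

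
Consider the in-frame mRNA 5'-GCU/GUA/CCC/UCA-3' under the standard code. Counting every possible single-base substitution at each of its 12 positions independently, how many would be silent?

12

Codon 1 (GCU, Ala): 3 synonymous substitutions.
Codon 2 (GUA, Val): 3 synonymous substitutions.
Codon 3 (CCC, Pro): 3 synonymous substitutions.
Codon 4 (UCA, Ser): 3 synonymous substitutions.
Total: 3 + 3 + 3 + 3 = 12.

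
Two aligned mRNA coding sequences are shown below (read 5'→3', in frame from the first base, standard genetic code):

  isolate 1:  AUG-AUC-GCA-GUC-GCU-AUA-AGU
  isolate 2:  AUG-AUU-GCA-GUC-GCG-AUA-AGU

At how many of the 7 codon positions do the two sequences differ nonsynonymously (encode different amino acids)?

Codon 1: AUG Met / AUG Met — identical.
Codon 2: AUC Ile / AUU Ile — synonymous.
Codon 3: GCA Ala / GCA Ala — identical.
Codon 4: GUC Val / GUC Val — identical.
Codon 5: GCU Ala / GCG Ala — synonymous.
Codon 6: AUA Ile / AUA Ile — identical.
Codon 7: AGU Ser / AGU Ser — identical.
Nonsynonymous differences: 0.

0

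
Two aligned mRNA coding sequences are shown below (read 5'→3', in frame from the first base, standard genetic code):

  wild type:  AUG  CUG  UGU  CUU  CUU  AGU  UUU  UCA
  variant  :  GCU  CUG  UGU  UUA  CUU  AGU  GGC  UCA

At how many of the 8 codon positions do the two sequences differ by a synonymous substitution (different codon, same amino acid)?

1

Codon 1: AUG Met / GCU Ala — nonsynonymous.
Codon 2: CUG Leu / CUG Leu — identical.
Codon 3: UGU Cys / UGU Cys — identical.
Codon 4: CUU Leu / UUA Leu — synonymous.
Codon 5: CUU Leu / CUU Leu — identical.
Codon 6: AGU Ser / AGU Ser — identical.
Codon 7: UUU Phe / GGC Gly — nonsynonymous.
Codon 8: UCA Ser / UCA Ser — identical.
Synonymous differences: 1.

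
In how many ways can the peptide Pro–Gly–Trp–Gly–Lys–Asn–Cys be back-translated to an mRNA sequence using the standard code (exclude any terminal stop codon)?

512

Pro: 4 codons.
Gly: 4 codons.
Trp: 1 codon.
Gly: 4 codons.
Lys: 2 codons.
Asn: 2 codons.
Cys: 2 codons.
4 × 4 × 1 × 4 × 2 × 2 × 2 = 512.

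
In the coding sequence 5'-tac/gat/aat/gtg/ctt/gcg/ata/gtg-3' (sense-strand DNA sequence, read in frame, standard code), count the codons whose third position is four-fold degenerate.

Codon 1 TAC (Tyr): third position 2-fold.
Codon 2 GAT (Asp): third position 2-fold.
Codon 3 AAT (Asn): third position 2-fold.
Codon 4 GTG (Val): third position 4-fold.
Codon 5 CTT (Leu): third position 4-fold.
Codon 6 GCG (Ala): third position 4-fold.
Codon 7 ATA (Ile): third position 3-fold.
Codon 8 GTG (Val): third position 4-fold.
Four-fold degenerate third positions: 4.

4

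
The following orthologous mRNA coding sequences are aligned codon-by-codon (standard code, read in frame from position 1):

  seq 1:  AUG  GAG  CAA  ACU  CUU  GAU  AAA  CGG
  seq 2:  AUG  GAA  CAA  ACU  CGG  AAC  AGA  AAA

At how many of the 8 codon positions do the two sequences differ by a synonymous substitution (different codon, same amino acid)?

Codon 1: AUG Met / AUG Met — identical.
Codon 2: GAG Glu / GAA Glu — synonymous.
Codon 3: CAA Gln / CAA Gln — identical.
Codon 4: ACU Thr / ACU Thr — identical.
Codon 5: CUU Leu / CGG Arg — nonsynonymous.
Codon 6: GAU Asp / AAC Asn — nonsynonymous.
Codon 7: AAA Lys / AGA Arg — nonsynonymous.
Codon 8: CGG Arg / AAA Lys — nonsynonymous.
Synonymous differences: 1.

1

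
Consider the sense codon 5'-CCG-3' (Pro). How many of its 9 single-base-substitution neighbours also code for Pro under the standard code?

Position 1: none → 0 synonymous.
Position 2: none → 0 synonymous.
Position 3: CCU, CCC, CCA → 3 synonymous.
Total: 0 + 0 + 3 = 3.

3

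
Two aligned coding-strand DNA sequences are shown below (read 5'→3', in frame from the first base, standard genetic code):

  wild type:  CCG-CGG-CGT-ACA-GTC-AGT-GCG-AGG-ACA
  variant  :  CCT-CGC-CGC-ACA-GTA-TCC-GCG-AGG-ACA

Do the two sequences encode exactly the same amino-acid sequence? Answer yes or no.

Codon 1: CCG Pro / CCT Pro — synonymous.
Codon 2: CGG Arg / CGC Arg — synonymous.
Codon 3: CGT Arg / CGC Arg — synonymous.
Codon 4: ACA Thr / ACA Thr — identical.
Codon 5: GTC Val / GTA Val — synonymous.
Codon 6: AGT Ser / TCC Ser — synonymous.
Codon 7: GCG Ala / GCG Ala — identical.
Codon 8: AGG Arg / AGG Arg — identical.
Codon 9: ACA Thr / ACA Thr — identical.
Nonsynonymous differences: 0 → same protein.

yes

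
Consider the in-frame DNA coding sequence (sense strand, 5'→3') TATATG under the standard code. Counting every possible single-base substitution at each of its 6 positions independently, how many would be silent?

Codon 1 (TAT, Tyr): 1 synonymous substitution.
Codon 2 (ATG, Met): 0 synonymous substitutions.
Total: 1 + 0 = 1.

1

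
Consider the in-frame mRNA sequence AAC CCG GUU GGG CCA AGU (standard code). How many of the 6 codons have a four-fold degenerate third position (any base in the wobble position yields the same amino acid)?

Codon 1 AAC (Asn): third position 2-fold.
Codon 2 CCG (Pro): third position 4-fold.
Codon 3 GUU (Val): third position 4-fold.
Codon 4 GGG (Gly): third position 4-fold.
Codon 5 CCA (Pro): third position 4-fold.
Codon 6 AGU (Ser): third position 2-fold.
Four-fold degenerate third positions: 4.

4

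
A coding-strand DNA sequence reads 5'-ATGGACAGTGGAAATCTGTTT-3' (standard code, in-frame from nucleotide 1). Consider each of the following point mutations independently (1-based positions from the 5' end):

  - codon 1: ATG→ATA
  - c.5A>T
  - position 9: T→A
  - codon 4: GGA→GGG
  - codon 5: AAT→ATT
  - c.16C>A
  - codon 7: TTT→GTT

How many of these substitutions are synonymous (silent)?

Codon 1: ATG (Met) → ATA (Ile) — missense.
Codon 2: GAC (Asp) → GTC (Val) — missense.
Codon 3: AGT (Ser) → AGA (Arg) — missense.
Codon 4: GGA (Gly) → GGG (Gly) — synonymous.
Codon 5: AAT (Asn) → ATT (Ile) — missense.
Codon 6: CTG (Leu) → ATG (Met) — missense.
Codon 7: TTT (Phe) → GTT (Val) — missense.
Synonymous: 1 of 7.

1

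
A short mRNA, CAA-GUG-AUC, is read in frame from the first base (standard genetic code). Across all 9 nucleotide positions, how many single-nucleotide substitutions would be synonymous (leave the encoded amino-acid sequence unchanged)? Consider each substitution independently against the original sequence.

6

Codon 1 (CAA, Gln): 1 synonymous substitution.
Codon 2 (GUG, Val): 3 synonymous substitutions.
Codon 3 (AUC, Ile): 2 synonymous substitutions.
Total: 1 + 3 + 2 = 6.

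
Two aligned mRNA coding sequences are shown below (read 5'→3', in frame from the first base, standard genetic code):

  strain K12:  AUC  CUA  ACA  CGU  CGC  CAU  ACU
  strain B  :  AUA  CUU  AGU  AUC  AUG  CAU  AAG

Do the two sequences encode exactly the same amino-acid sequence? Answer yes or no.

Codon 1: AUC Ile / AUA Ile — synonymous.
Codon 2: CUA Leu / CUU Leu — synonymous.
Codon 3: ACA Thr / AGU Ser — nonsynonymous.
Codon 4: CGU Arg / AUC Ile — nonsynonymous.
Codon 5: CGC Arg / AUG Met — nonsynonymous.
Codon 6: CAU His / CAU His — identical.
Codon 7: ACU Thr / AAG Lys — nonsynonymous.
Nonsynonymous differences: 4 → different protein.

no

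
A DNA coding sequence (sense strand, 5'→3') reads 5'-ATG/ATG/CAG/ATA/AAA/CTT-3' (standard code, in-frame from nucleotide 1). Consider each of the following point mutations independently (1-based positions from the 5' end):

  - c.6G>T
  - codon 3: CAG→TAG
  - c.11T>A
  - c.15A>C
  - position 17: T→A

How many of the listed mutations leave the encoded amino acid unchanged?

Codon 2: ATG (Met) → ATT (Ile) — missense.
Codon 3: CAG (Gln) → TAG (Stop) — nonsense.
Codon 4: ATA (Ile) → AAA (Lys) — missense.
Codon 5: AAA (Lys) → AAC (Asn) — missense.
Codon 6: CTT (Leu) → CAT (His) — missense.
Synonymous: 0 of 5.

0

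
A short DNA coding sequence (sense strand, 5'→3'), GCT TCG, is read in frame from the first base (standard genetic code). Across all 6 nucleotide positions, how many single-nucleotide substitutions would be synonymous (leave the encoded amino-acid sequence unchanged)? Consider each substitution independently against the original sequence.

Codon 1 (GCT, Ala): 3 synonymous substitutions.
Codon 2 (TCG, Ser): 3 synonymous substitutions.
Total: 3 + 3 = 6.

6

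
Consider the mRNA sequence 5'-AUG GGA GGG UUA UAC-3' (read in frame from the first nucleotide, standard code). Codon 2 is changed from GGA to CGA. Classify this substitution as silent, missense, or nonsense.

Position 4 falls in codon 2: GGA → Gly.
After the substitution the codon is CGA → Arg.
Gly ≠ Arg, so this is a missense mutation.

missense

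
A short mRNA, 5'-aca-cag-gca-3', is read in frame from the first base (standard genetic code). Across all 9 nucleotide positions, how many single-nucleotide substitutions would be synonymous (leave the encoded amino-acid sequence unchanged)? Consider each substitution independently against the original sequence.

7

Codon 1 (ACA, Thr): 3 synonymous substitutions.
Codon 2 (CAG, Gln): 1 synonymous substitution.
Codon 3 (GCA, Ala): 3 synonymous substitutions.
Total: 3 + 1 + 3 = 7.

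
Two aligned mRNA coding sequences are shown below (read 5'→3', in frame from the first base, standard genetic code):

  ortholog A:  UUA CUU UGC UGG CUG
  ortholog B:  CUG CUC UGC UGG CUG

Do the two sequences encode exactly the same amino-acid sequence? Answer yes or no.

Codon 1: UUA Leu / CUG Leu — synonymous.
Codon 2: CUU Leu / CUC Leu — synonymous.
Codon 3: UGC Cys / UGC Cys — identical.
Codon 4: UGG Trp / UGG Trp — identical.
Codon 5: CUG Leu / CUG Leu — identical.
Nonsynonymous differences: 0 → same protein.

yes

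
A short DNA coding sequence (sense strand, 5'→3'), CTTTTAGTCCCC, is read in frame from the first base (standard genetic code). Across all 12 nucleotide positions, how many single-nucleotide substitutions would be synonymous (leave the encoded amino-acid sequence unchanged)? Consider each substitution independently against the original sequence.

11

Codon 1 (CTT, Leu): 3 synonymous substitutions.
Codon 2 (TTA, Leu): 2 synonymous substitutions.
Codon 3 (GTC, Val): 3 synonymous substitutions.
Codon 4 (CCC, Pro): 3 synonymous substitutions.
Total: 3 + 2 + 3 + 3 = 11.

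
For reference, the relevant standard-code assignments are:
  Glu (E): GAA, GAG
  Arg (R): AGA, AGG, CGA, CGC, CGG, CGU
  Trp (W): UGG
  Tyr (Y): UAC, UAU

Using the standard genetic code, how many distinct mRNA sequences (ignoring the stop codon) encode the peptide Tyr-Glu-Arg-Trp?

24

Tyr: 2 codons.
Glu: 2 codons.
Arg: 6 codons.
Trp: 1 codon.
2 × 2 × 6 × 1 = 24.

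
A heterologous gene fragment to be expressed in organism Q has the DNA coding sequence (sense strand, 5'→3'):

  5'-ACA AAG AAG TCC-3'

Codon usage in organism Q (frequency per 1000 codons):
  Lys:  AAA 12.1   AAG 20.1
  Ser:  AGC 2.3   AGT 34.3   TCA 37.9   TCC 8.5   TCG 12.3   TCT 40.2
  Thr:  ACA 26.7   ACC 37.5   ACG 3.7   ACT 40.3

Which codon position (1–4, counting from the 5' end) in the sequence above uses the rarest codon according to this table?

4

Codon 1 ACA (Thr): 26.7 per 1000.
Codon 2 AAG (Lys): 20.1 per 1000.
Codon 3 AAG (Lys): 20.1 per 1000.
Codon 4 TCC (Ser): 8.5 per 1000.
Lowest frequency is 8.5 at codon 4.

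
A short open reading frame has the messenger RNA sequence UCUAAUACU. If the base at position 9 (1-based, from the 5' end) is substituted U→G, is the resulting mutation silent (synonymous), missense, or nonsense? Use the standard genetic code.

silent

Position 9 falls in codon 3: ACU → Thr.
After the substitution the codon is ACG → Thr.
Both encode Thr, so the change is synonymous.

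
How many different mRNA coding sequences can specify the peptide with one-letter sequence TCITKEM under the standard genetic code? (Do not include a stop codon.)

Thr: 4 codons.
Cys: 2 codons.
Ile: 3 codons.
Thr: 4 codons.
Lys: 2 codons.
Glu: 2 codons.
Met: 1 codon.
4 × 2 × 3 × 4 × 2 × 2 × 1 = 384.

384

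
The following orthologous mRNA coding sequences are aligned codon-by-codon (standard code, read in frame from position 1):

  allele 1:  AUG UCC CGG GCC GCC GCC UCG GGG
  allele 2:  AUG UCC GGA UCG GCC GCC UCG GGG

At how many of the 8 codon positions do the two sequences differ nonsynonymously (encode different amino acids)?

2

Codon 1: AUG Met / AUG Met — identical.
Codon 2: UCC Ser / UCC Ser — identical.
Codon 3: CGG Arg / GGA Gly — nonsynonymous.
Codon 4: GCC Ala / UCG Ser — nonsynonymous.
Codon 5: GCC Ala / GCC Ala — identical.
Codon 6: GCC Ala / GCC Ala — identical.
Codon 7: UCG Ser / UCG Ser — identical.
Codon 8: GGG Gly / GGG Gly — identical.
Nonsynonymous differences: 2.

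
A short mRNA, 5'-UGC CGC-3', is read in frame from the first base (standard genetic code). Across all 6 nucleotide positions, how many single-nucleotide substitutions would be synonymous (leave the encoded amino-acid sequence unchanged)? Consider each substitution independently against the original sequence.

4

Codon 1 (UGC, Cys): 1 synonymous substitution.
Codon 2 (CGC, Arg): 3 synonymous substitutions.
Total: 1 + 3 = 4.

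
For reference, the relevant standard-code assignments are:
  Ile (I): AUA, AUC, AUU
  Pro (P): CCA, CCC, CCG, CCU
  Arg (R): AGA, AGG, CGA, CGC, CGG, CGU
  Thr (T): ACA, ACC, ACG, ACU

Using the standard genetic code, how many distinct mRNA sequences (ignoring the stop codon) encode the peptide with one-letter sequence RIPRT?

Arg: 6 codons.
Ile: 3 codons.
Pro: 4 codons.
Arg: 6 codons.
Thr: 4 codons.
6 × 3 × 4 × 6 × 4 = 1728.

1728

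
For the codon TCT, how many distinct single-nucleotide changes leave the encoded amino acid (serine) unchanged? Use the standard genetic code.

Position 1: none → 0 synonymous.
Position 2: none → 0 synonymous.
Position 3: TCC, TCA, TCG → 3 synonymous.
Total: 0 + 0 + 3 = 3.

3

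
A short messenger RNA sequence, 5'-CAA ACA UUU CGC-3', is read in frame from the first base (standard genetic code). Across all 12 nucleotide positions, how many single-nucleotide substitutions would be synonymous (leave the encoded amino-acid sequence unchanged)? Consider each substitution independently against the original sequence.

8

Codon 1 (CAA, Gln): 1 synonymous substitution.
Codon 2 (ACA, Thr): 3 synonymous substitutions.
Codon 3 (UUU, Phe): 1 synonymous substitution.
Codon 4 (CGC, Arg): 3 synonymous substitutions.
Total: 1 + 3 + 1 + 3 = 8.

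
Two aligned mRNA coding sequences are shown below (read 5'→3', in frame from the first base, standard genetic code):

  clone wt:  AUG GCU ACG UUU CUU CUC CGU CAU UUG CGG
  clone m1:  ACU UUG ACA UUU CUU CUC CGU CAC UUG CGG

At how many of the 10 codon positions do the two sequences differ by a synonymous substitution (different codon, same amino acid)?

2

Codon 1: AUG Met / ACU Thr — nonsynonymous.
Codon 2: GCU Ala / UUG Leu — nonsynonymous.
Codon 3: ACG Thr / ACA Thr — synonymous.
Codon 4: UUU Phe / UUU Phe — identical.
Codon 5: CUU Leu / CUU Leu — identical.
Codon 6: CUC Leu / CUC Leu — identical.
Codon 7: CGU Arg / CGU Arg — identical.
Codon 8: CAU His / CAC His — synonymous.
Codon 9: UUG Leu / UUG Leu — identical.
Codon 10: CGG Arg / CGG Arg — identical.
Synonymous differences: 2.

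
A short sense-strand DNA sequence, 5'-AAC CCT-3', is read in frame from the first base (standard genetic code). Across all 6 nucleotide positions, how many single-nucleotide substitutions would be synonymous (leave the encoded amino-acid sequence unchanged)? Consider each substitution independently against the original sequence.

Codon 1 (AAC, Asn): 1 synonymous substitution.
Codon 2 (CCT, Pro): 3 synonymous substitutions.
Total: 1 + 3 = 4.

4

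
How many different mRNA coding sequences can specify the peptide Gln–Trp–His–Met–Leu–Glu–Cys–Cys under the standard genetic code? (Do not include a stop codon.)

192

Gln: 2 codons.
Trp: 1 codon.
His: 2 codons.
Met: 1 codon.
Leu: 6 codons.
Glu: 2 codons.
Cys: 2 codons.
Cys: 2 codons.
2 × 1 × 2 × 1 × 6 × 2 × 2 × 2 = 192.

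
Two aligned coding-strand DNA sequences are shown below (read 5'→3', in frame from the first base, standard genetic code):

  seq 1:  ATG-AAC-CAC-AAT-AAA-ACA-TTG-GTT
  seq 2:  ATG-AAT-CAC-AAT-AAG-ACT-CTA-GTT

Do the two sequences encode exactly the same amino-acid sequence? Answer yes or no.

Codon 1: ATG Met / ATG Met — identical.
Codon 2: AAC Asn / AAT Asn — synonymous.
Codon 3: CAC His / CAC His — identical.
Codon 4: AAT Asn / AAT Asn — identical.
Codon 5: AAA Lys / AAG Lys — synonymous.
Codon 6: ACA Thr / ACT Thr — synonymous.
Codon 7: TTG Leu / CTA Leu — synonymous.
Codon 8: GTT Val / GTT Val — identical.
Nonsynonymous differences: 0 → same protein.

yes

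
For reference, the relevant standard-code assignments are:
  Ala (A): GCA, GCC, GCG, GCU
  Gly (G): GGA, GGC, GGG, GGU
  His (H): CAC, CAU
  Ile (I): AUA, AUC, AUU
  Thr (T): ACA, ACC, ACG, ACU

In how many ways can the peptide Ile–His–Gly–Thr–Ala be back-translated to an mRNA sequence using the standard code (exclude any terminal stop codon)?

Ile: 3 codons.
His: 2 codons.
Gly: 4 codons.
Thr: 4 codons.
Ala: 4 codons.
3 × 2 × 4 × 4 × 4 = 384.

384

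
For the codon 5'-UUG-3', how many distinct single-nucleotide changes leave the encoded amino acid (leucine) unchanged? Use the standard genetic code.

2

Position 1: CUG → 1 synonymous.
Position 2: none → 0 synonymous.
Position 3: UUA → 1 synonymous.
Total: 1 + 0 + 1 = 2.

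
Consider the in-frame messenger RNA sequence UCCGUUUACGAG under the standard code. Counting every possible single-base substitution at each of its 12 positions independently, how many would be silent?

Codon 1 (UCC, Ser): 3 synonymous substitutions.
Codon 2 (GUU, Val): 3 synonymous substitutions.
Codon 3 (UAC, Tyr): 1 synonymous substitution.
Codon 4 (GAG, Glu): 1 synonymous substitution.
Total: 3 + 3 + 1 + 1 = 8.

8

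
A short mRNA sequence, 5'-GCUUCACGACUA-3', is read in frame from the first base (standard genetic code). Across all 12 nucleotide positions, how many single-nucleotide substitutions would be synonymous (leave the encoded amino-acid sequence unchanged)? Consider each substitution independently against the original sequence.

14

Codon 1 (GCU, Ala): 3 synonymous substitutions.
Codon 2 (UCA, Ser): 3 synonymous substitutions.
Codon 3 (CGA, Arg): 4 synonymous substitutions.
Codon 4 (CUA, Leu): 4 synonymous substitutions.
Total: 3 + 3 + 4 + 4 = 14.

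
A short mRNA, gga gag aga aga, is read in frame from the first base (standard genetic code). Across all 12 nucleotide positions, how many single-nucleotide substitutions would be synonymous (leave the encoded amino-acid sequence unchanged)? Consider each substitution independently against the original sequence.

Codon 1 (GGA, Gly): 3 synonymous substitutions.
Codon 2 (GAG, Glu): 1 synonymous substitution.
Codon 3 (AGA, Arg): 2 synonymous substitutions.
Codon 4 (AGA, Arg): 2 synonymous substitutions.
Total: 3 + 1 + 2 + 2 = 8.

8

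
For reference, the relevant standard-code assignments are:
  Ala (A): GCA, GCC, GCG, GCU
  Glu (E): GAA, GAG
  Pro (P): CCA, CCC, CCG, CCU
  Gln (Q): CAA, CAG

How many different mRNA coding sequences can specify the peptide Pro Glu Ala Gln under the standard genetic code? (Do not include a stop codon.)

64

Pro: 4 codons.
Glu: 2 codons.
Ala: 4 codons.
Gln: 2 codons.
4 × 2 × 4 × 2 = 64.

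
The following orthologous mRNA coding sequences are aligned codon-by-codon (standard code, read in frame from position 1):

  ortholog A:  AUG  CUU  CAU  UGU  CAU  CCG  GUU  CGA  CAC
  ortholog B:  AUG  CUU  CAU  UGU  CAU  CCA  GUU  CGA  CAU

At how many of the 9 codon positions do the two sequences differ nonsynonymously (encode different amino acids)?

0

Codon 1: AUG Met / AUG Met — identical.
Codon 2: CUU Leu / CUU Leu — identical.
Codon 3: CAU His / CAU His — identical.
Codon 4: UGU Cys / UGU Cys — identical.
Codon 5: CAU His / CAU His — identical.
Codon 6: CCG Pro / CCA Pro — synonymous.
Codon 7: GUU Val / GUU Val — identical.
Codon 8: CGA Arg / CGA Arg — identical.
Codon 9: CAC His / CAU His — synonymous.
Nonsynonymous differences: 0.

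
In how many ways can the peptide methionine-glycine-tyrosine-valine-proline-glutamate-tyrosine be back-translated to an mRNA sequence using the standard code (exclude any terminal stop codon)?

512

Met: 1 codon.
Gly: 4 codons.
Tyr: 2 codons.
Val: 4 codons.
Pro: 4 codons.
Glu: 2 codons.
Tyr: 2 codons.
1 × 4 × 2 × 4 × 4 × 2 × 2 = 512.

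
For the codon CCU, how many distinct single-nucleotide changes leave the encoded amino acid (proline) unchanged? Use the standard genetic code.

Position 1: none → 0 synonymous.
Position 2: none → 0 synonymous.
Position 3: CCC, CCA, CCG → 3 synonymous.
Total: 0 + 0 + 3 = 3.

3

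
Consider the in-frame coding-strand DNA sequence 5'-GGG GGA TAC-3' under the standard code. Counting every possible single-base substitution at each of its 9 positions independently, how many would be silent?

Codon 1 (GGG, Gly): 3 synonymous substitutions.
Codon 2 (GGA, Gly): 3 synonymous substitutions.
Codon 3 (TAC, Tyr): 1 synonymous substitution.
Total: 3 + 3 + 1 = 7.

7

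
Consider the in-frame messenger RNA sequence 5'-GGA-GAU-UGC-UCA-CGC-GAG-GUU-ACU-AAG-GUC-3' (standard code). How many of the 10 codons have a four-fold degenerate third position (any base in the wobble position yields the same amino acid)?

Codon 1 GGA (Gly): third position 4-fold.
Codon 2 GAU (Asp): third position 2-fold.
Codon 3 UGC (Cys): third position 2-fold.
Codon 4 UCA (Ser): third position 4-fold.
Codon 5 CGC (Arg): third position 4-fold.
Codon 6 GAG (Glu): third position 2-fold.
Codon 7 GUU (Val): third position 4-fold.
Codon 8 ACU (Thr): third position 4-fold.
Codon 9 AAG (Lys): third position 2-fold.
Codon 10 GUC (Val): third position 4-fold.
Four-fold degenerate third positions: 6.

6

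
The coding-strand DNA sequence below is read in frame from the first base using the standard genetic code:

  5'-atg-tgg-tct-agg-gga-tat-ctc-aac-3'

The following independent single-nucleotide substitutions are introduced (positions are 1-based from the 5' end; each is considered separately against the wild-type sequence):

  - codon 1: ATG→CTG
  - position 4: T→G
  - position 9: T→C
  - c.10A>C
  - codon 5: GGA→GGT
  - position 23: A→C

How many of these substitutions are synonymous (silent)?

3

Codon 1: ATG (Met) → CTG (Leu) — missense.
Codon 2: TGG (Trp) → GGG (Gly) — missense.
Codon 3: TCT (Ser) → TCC (Ser) — synonymous.
Codon 4: AGG (Arg) → CGG (Arg) — synonymous.
Codon 5: GGA (Gly) → GGT (Gly) — synonymous.
Codon 8: AAC (Asn) → ACC (Thr) — missense.
Synonymous: 3 of 6.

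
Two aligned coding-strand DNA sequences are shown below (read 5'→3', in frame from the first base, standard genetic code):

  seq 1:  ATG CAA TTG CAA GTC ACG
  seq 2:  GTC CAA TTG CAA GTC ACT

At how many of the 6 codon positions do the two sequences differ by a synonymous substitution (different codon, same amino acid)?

Codon 1: ATG Met / GTC Val — nonsynonymous.
Codon 2: CAA Gln / CAA Gln — identical.
Codon 3: TTG Leu / TTG Leu — identical.
Codon 4: CAA Gln / CAA Gln — identical.
Codon 5: GTC Val / GTC Val — identical.
Codon 6: ACG Thr / ACT Thr — synonymous.
Synonymous differences: 1.

1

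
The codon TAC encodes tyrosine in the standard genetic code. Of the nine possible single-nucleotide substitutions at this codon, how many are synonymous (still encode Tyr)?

Position 1: none → 0 synonymous.
Position 2: none → 0 synonymous.
Position 3: TAT → 1 synonymous.
Total: 0 + 0 + 1 = 1.

1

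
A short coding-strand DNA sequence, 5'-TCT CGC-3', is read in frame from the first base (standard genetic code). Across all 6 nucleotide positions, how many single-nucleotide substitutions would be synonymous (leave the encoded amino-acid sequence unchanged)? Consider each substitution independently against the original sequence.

6

Codon 1 (TCT, Ser): 3 synonymous substitutions.
Codon 2 (CGC, Arg): 3 synonymous substitutions.
Total: 3 + 3 = 6.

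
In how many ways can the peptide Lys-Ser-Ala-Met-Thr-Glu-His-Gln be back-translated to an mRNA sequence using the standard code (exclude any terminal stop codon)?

1536

Lys: 2 codons.
Ser: 6 codons.
Ala: 4 codons.
Met: 1 codon.
Thr: 4 codons.
Glu: 2 codons.
His: 2 codons.
Gln: 2 codons.
2 × 6 × 4 × 1 × 4 × 2 × 2 × 2 = 1536.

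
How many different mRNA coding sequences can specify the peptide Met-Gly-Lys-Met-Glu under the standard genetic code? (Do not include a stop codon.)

16

Met: 1 codon.
Gly: 4 codons.
Lys: 2 codons.
Met: 1 codon.
Glu: 2 codons.
1 × 4 × 2 × 1 × 2 = 16.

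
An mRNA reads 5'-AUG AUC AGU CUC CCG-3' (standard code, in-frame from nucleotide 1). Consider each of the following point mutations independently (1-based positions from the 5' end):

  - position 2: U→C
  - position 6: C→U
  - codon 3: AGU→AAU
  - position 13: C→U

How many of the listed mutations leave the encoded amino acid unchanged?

1

Codon 1: AUG (Met) → ACG (Thr) — missense.
Codon 2: AUC (Ile) → AUU (Ile) — synonymous.
Codon 3: AGU (Ser) → AAU (Asn) — missense.
Codon 5: CCG (Pro) → UCG (Ser) — missense.
Synonymous: 1 of 4.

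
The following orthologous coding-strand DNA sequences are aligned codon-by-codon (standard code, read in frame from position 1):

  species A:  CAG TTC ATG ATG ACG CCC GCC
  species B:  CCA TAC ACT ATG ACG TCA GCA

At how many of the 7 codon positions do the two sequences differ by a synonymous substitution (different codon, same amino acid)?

1

Codon 1: CAG Gln / CCA Pro — nonsynonymous.
Codon 2: TTC Phe / TAC Tyr — nonsynonymous.
Codon 3: ATG Met / ACT Thr — nonsynonymous.
Codon 4: ATG Met / ATG Met — identical.
Codon 5: ACG Thr / ACG Thr — identical.
Codon 6: CCC Pro / TCA Ser — nonsynonymous.
Codon 7: GCC Ala / GCA Ala — synonymous.
Synonymous differences: 1.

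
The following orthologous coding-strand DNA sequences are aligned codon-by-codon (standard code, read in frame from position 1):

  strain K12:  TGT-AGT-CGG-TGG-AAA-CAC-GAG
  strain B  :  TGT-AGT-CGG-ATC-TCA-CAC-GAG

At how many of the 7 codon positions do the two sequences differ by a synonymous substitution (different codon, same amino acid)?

0

Codon 1: TGT Cys / TGT Cys — identical.
Codon 2: AGT Ser / AGT Ser — identical.
Codon 3: CGG Arg / CGG Arg — identical.
Codon 4: TGG Trp / ATC Ile — nonsynonymous.
Codon 5: AAA Lys / TCA Ser — nonsynonymous.
Codon 6: CAC His / CAC His — identical.
Codon 7: GAG Glu / GAG Glu — identical.
Synonymous differences: 0.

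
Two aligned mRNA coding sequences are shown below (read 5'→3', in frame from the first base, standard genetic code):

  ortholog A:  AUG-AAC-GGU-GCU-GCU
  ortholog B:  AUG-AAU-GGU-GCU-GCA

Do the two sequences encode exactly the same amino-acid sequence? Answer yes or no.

Codon 1: AUG Met / AUG Met — identical.
Codon 2: AAC Asn / AAU Asn — synonymous.
Codon 3: GGU Gly / GGU Gly — identical.
Codon 4: GCU Ala / GCU Ala — identical.
Codon 5: GCU Ala / GCA Ala — synonymous.
Nonsynonymous differences: 0 → same protein.

yes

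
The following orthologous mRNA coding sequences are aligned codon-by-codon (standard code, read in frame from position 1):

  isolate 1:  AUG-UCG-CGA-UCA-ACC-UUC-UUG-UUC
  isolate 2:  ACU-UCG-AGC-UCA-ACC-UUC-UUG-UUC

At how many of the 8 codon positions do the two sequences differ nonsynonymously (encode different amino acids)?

2

Codon 1: AUG Met / ACU Thr — nonsynonymous.
Codon 2: UCG Ser / UCG Ser — identical.
Codon 3: CGA Arg / AGC Ser — nonsynonymous.
Codon 4: UCA Ser / UCA Ser — identical.
Codon 5: ACC Thr / ACC Thr — identical.
Codon 6: UUC Phe / UUC Phe — identical.
Codon 7: UUG Leu / UUG Leu — identical.
Codon 8: UUC Phe / UUC Phe — identical.
Nonsynonymous differences: 2.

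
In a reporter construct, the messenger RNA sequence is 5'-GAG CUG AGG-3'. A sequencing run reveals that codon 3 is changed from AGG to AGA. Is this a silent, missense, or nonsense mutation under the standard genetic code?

silent

Position 9 falls in codon 3: AGG → Arg.
After the substitution the codon is AGA → Arg.
Both encode Arg, so the change is synonymous.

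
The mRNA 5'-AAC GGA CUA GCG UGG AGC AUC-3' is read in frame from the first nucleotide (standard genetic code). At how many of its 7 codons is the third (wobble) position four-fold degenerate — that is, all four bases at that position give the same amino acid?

Codon 1 AAC (Asn): third position 2-fold.
Codon 2 GGA (Gly): third position 4-fold.
Codon 3 CUA (Leu): third position 4-fold.
Codon 4 GCG (Ala): third position 4-fold.
Codon 5 UGG (Trp): third position 1-fold.
Codon 6 AGC (Ser): third position 2-fold.
Codon 7 AUC (Ile): third position 3-fold.
Four-fold degenerate third positions: 3.

3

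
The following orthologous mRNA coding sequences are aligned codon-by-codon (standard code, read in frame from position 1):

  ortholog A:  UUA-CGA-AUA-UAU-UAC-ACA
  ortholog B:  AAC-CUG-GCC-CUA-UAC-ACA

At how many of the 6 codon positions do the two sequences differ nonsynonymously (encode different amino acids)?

Codon 1: UUA Leu / AAC Asn — nonsynonymous.
Codon 2: CGA Arg / CUG Leu — nonsynonymous.
Codon 3: AUA Ile / GCC Ala — nonsynonymous.
Codon 4: UAU Tyr / CUA Leu — nonsynonymous.
Codon 5: UAC Tyr / UAC Tyr — identical.
Codon 6: ACA Thr / ACA Thr — identical.
Nonsynonymous differences: 4.

4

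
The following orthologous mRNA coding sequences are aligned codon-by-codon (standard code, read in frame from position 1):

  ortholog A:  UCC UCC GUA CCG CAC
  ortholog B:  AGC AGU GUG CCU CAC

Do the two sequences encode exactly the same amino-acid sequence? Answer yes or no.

Codon 1: UCC Ser / AGC Ser — synonymous.
Codon 2: UCC Ser / AGU Ser — synonymous.
Codon 3: GUA Val / GUG Val — synonymous.
Codon 4: CCG Pro / CCU Pro — synonymous.
Codon 5: CAC His / CAC His — identical.
Nonsynonymous differences: 0 → same protein.

yes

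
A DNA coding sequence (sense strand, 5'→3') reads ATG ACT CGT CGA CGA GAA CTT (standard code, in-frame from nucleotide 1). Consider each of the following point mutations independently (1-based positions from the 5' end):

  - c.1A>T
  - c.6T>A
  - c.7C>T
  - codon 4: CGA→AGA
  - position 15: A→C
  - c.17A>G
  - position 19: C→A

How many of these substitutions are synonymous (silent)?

Codon 1: ATG (Met) → TTG (Leu) — missense.
Codon 2: ACT (Thr) → ACA (Thr) — synonymous.
Codon 3: CGT (Arg) → TGT (Cys) — missense.
Codon 4: CGA (Arg) → AGA (Arg) — synonymous.
Codon 5: CGA (Arg) → CGC (Arg) — synonymous.
Codon 6: GAA (Glu) → GGA (Gly) — missense.
Codon 7: CTT (Leu) → ATT (Ile) — missense.
Synonymous: 3 of 7.

3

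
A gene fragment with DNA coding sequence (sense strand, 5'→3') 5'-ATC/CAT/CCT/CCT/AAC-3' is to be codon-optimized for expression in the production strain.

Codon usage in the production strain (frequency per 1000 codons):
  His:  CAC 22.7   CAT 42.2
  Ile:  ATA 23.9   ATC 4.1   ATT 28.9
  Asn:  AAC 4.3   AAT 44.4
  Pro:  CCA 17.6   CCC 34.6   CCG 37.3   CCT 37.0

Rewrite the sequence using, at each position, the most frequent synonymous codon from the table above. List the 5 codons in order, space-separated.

ATT CAT CCG CCG AAT

Codon 1 (Ile): best is ATT at 28.9.
Codon 2 (His): best is CAT at 42.2.
Codon 3 (Pro): best is CCG at 37.3.
Codon 4 (Pro): best is CCG at 37.3.
Codon 5 (Asn): best is AAT at 44.4.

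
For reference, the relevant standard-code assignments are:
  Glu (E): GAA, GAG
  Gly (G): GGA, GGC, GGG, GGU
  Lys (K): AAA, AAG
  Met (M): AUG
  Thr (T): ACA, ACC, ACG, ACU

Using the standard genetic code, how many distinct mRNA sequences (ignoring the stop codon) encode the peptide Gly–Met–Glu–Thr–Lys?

Gly: 4 codons.
Met: 1 codon.
Glu: 2 codons.
Thr: 4 codons.
Lys: 2 codons.
4 × 1 × 2 × 4 × 2 = 64.

64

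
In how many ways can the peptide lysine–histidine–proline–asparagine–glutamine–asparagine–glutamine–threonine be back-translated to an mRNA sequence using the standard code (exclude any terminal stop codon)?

Lys: 2 codons.
His: 2 codons.
Pro: 4 codons.
Asn: 2 codons.
Gln: 2 codons.
Asn: 2 codons.
Gln: 2 codons.
Thr: 4 codons.
2 × 2 × 4 × 2 × 2 × 2 × 2 × 4 = 1024.

1024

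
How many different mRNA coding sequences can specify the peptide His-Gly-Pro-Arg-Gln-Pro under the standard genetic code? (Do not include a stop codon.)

His: 2 codons.
Gly: 4 codons.
Pro: 4 codons.
Arg: 6 codons.
Gln: 2 codons.
Pro: 4 codons.
2 × 4 × 4 × 6 × 2 × 4 = 1536.

1536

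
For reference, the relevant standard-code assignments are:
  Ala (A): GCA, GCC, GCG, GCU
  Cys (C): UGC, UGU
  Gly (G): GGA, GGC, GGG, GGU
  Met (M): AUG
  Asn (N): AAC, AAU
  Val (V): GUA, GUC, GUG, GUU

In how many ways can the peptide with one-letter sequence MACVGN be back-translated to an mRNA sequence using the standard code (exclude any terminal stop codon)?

256

Met: 1 codon.
Ala: 4 codons.
Cys: 2 codons.
Val: 4 codons.
Gly: 4 codons.
Asn: 2 codons.
1 × 4 × 2 × 4 × 4 × 2 = 256.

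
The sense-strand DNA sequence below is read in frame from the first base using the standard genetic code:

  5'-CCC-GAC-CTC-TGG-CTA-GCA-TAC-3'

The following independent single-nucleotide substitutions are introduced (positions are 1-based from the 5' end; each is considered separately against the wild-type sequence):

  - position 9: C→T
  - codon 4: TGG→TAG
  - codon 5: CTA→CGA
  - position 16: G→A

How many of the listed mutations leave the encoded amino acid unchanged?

Codon 3: CTC (Leu) → CTT (Leu) — synonymous.
Codon 4: TGG (Trp) → TAG (Stop) — nonsense.
Codon 5: CTA (Leu) → CGA (Arg) — missense.
Codon 6: GCA (Ala) → ACA (Thr) — missense.
Synonymous: 1 of 4.

1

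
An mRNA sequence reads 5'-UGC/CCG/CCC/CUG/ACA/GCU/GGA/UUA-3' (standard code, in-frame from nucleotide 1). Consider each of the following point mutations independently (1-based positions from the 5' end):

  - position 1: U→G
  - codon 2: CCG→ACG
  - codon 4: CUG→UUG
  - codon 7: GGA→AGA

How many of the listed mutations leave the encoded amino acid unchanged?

Codon 1: UGC (Cys) → GGC (Gly) — missense.
Codon 2: CCG (Pro) → ACG (Thr) — missense.
Codon 4: CUG (Leu) → UUG (Leu) — synonymous.
Codon 7: GGA (Gly) → AGA (Arg) — missense.
Synonymous: 1 of 4.

1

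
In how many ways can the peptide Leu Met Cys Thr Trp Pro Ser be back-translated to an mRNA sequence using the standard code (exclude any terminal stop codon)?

1152

Leu: 6 codons.
Met: 1 codon.
Cys: 2 codons.
Thr: 4 codons.
Trp: 1 codon.
Pro: 4 codons.
Ser: 6 codons.
6 × 1 × 2 × 4 × 1 × 4 × 6 = 1152.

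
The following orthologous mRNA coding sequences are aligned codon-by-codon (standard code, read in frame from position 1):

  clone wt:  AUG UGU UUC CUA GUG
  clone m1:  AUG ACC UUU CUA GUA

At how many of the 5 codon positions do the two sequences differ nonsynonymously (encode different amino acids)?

Codon 1: AUG Met / AUG Met — identical.
Codon 2: UGU Cys / ACC Thr — nonsynonymous.
Codon 3: UUC Phe / UUU Phe — synonymous.
Codon 4: CUA Leu / CUA Leu — identical.
Codon 5: GUG Val / GUA Val — synonymous.
Nonsynonymous differences: 1.

1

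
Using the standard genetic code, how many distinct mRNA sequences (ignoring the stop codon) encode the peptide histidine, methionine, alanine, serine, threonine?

192

His: 2 codons.
Met: 1 codon.
Ala: 4 codons.
Ser: 6 codons.
Thr: 4 codons.
2 × 1 × 4 × 6 × 4 = 192.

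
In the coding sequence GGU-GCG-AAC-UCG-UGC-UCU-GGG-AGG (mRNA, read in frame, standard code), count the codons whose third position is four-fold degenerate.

5

Codon 1 GGU (Gly): third position 4-fold.
Codon 2 GCG (Ala): third position 4-fold.
Codon 3 AAC (Asn): third position 2-fold.
Codon 4 UCG (Ser): third position 4-fold.
Codon 5 UGC (Cys): third position 2-fold.
Codon 6 UCU (Ser): third position 4-fold.
Codon 7 GGG (Gly): third position 4-fold.
Codon 8 AGG (Arg): third position 2-fold.
Four-fold degenerate third positions: 5.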